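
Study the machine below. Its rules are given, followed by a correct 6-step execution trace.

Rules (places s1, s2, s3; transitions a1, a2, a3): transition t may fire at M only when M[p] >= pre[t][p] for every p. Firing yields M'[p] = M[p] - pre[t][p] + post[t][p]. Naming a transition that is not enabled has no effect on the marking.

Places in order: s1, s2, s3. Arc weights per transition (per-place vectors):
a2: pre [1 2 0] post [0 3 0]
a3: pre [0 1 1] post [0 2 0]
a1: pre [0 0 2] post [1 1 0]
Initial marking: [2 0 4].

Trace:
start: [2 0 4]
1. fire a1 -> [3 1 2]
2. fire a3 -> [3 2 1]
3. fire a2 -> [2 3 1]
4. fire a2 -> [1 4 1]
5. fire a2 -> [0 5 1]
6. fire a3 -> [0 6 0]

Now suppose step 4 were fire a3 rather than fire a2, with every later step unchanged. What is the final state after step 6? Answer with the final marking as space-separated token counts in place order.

(re-executing from step 4 with the substitution; state before step 4: [2 3 1])
4. fire a3 -> [2 4 0]
5. fire a2 -> [1 5 0]
6. fire a3 -> [1 5 0]

1 5 0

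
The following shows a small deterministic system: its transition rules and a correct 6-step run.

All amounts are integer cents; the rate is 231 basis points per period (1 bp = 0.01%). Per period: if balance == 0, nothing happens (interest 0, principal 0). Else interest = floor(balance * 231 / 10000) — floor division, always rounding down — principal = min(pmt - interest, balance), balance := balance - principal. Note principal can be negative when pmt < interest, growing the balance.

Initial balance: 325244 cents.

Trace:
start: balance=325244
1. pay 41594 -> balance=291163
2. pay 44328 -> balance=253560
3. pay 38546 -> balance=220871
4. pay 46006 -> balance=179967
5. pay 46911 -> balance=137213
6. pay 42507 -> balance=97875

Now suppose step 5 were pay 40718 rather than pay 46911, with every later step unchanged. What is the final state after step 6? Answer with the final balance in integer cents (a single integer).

(re-executing from step 5 with the substitution; state before step 5: balance=179967)
5. pay 40718 -> balance=143406
6. pay 42507 -> balance=104211

104211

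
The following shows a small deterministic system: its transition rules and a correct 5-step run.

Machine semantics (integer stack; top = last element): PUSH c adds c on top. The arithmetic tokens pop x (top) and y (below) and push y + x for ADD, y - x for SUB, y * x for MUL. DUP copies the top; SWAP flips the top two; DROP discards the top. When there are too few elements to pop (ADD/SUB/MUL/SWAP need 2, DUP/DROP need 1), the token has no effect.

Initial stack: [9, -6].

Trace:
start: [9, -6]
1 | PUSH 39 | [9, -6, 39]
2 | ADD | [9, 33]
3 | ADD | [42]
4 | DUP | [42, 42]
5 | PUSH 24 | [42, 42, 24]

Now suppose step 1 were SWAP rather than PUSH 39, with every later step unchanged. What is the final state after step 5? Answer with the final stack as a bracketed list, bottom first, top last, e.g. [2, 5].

(re-executing from step 1 with the substitution; state before step 1: [9, -6])
1 | SWAP | [-6, 9]
2 | ADD | [3]
3 | ADD | [3]
4 | DUP | [3, 3]
5 | PUSH 24 | [3, 3, 24]

[3, 3, 24]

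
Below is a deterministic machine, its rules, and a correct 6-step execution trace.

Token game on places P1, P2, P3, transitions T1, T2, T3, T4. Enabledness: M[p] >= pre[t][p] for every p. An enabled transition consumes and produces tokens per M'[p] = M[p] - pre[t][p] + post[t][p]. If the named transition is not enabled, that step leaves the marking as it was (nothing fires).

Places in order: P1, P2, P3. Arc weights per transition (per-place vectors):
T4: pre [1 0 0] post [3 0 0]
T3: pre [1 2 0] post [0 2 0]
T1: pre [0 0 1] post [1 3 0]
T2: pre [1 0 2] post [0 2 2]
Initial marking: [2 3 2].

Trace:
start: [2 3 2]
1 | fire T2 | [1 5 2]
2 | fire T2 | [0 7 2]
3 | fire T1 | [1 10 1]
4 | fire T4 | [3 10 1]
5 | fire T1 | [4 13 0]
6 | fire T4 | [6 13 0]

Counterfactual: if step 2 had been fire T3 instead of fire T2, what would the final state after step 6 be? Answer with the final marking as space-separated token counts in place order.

(re-executing from step 2 with the substitution; state before step 2: [1 5 2])
2 | fire T3 | [0 5 2]
3 | fire T1 | [1 8 1]
4 | fire T4 | [3 8 1]
5 | fire T1 | [4 11 0]
6 | fire T4 | [6 11 0]

6 11 0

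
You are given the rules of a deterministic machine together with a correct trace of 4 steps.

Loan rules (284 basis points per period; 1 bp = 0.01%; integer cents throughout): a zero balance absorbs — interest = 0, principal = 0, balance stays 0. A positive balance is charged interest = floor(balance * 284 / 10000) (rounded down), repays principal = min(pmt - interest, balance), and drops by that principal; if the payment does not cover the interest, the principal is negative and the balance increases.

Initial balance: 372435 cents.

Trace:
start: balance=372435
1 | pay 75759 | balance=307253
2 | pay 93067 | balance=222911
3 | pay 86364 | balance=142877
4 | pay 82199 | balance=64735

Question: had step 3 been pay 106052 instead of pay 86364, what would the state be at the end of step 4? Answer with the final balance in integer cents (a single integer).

44488

(re-executing from step 3 with the substitution; state before step 3: balance=222911)
3 | pay 106052 | balance=123189
4 | pay 82199 | balance=44488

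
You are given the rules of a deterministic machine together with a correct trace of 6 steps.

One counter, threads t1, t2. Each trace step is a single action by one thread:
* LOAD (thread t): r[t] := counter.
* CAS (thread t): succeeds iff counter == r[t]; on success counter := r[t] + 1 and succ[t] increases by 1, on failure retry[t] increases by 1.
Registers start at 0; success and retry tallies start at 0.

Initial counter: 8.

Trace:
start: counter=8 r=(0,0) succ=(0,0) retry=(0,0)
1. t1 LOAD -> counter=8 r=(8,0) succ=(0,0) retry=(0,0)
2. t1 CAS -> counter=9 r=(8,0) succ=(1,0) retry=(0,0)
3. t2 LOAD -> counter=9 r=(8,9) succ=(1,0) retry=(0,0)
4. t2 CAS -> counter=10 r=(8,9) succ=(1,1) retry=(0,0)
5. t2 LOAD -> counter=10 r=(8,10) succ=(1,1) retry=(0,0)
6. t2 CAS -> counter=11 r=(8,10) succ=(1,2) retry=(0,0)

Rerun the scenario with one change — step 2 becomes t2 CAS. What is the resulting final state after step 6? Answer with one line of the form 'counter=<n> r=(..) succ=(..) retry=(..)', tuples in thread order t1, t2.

counter=10 r=(8,9) succ=(0,2) retry=(0,1)

(re-executing from step 2 with the substitution; state before step 2: counter=8 r=(8,0) succ=(0,0) retry=(0,0))
2. t2 CAS -> counter=8 r=(8,0) succ=(0,0) retry=(0,1)
3. t2 LOAD -> counter=8 r=(8,8) succ=(0,0) retry=(0,1)
4. t2 CAS -> counter=9 r=(8,8) succ=(0,1) retry=(0,1)
5. t2 LOAD -> counter=9 r=(8,9) succ=(0,1) retry=(0,1)
6. t2 CAS -> counter=10 r=(8,9) succ=(0,2) retry=(0,1)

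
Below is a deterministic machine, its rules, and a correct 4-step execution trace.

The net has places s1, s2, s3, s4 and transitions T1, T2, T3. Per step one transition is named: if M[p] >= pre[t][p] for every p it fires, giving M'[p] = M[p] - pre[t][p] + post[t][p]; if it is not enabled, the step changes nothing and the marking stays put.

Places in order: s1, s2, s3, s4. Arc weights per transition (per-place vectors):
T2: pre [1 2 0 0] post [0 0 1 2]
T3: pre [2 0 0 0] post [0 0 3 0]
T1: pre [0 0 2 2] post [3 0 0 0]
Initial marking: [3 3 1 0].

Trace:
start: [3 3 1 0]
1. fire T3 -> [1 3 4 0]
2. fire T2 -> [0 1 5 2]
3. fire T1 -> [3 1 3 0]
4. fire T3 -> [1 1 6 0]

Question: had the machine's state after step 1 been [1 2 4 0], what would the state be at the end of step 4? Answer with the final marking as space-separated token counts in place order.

state after step 1 := [1 2 4 0]
2. fire T2 -> [0 0 5 2]
3. fire T1 -> [3 0 3 0]
4. fire T3 -> [1 0 6 0]

1 0 6 0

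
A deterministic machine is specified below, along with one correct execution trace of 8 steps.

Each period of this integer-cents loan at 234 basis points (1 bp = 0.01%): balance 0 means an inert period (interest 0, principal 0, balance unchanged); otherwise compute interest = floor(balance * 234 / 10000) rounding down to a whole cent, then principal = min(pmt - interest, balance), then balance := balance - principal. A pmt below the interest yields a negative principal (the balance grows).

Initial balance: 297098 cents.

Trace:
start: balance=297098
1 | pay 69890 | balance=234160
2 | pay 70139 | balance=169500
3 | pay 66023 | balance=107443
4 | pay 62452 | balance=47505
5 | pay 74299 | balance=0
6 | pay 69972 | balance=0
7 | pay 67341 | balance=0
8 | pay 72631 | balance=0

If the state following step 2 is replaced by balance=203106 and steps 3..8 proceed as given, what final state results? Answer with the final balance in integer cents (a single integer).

0

state after step 2 := balance=203106
3 | pay 66023 | balance=141835
4 | pay 62452 | balance=82701
5 | pay 74299 | balance=10337
6 | pay 69972 | balance=0
7 | pay 67341 | balance=0
8 | pay 72631 | balance=0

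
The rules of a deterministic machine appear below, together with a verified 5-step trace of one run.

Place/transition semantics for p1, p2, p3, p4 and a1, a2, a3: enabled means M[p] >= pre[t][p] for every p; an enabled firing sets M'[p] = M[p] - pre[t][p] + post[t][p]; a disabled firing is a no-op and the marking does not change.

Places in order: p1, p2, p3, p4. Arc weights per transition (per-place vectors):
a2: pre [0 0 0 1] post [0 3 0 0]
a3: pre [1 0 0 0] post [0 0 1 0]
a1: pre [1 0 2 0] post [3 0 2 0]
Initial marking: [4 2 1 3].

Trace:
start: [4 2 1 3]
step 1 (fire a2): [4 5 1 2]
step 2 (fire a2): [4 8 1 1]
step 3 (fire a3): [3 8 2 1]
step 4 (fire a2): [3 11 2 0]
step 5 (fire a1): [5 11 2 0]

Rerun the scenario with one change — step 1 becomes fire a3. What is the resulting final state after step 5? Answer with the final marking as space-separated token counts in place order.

(re-executing from step 1 with the substitution; state before step 1: [4 2 1 3])
step 1 (fire a3): [3 2 2 3]
step 2 (fire a2): [3 5 2 2]
step 3 (fire a3): [2 5 3 2]
step 4 (fire a2): [2 8 3 1]
step 5 (fire a1): [4 8 3 1]

4 8 3 1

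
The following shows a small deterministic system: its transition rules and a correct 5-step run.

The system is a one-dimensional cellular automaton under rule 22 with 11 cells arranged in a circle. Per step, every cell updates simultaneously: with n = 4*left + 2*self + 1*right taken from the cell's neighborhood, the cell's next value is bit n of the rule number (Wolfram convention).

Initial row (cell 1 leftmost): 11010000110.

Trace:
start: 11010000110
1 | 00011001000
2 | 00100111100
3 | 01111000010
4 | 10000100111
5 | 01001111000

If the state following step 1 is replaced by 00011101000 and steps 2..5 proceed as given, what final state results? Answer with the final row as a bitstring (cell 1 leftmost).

01010000000

state after step 1 := 00011101000
2 | 00100001100
3 | 01110010010
4 | 10001111111
5 | 01010000000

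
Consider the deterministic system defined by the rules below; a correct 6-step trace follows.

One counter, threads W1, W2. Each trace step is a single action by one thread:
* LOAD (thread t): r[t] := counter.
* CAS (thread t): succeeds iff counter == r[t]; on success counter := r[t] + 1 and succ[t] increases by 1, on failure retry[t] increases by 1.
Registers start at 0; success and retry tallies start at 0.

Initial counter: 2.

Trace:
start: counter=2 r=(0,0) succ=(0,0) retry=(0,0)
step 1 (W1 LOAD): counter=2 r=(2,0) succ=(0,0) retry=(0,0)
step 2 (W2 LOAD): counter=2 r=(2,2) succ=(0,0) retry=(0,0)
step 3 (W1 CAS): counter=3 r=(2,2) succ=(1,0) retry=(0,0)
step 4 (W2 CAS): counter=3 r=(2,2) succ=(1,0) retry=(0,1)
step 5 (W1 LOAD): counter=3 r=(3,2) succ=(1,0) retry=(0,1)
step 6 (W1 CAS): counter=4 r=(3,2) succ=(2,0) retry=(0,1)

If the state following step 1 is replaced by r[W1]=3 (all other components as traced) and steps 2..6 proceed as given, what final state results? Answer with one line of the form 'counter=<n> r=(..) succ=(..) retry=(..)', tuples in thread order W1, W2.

counter=4 r=(3,2) succ=(1,1) retry=(1,0)

state after step 1 := counter=2 r=(3,0) succ=(0,0) retry=(0,0)
step 2 (W2 LOAD): counter=2 r=(3,2) succ=(0,0) retry=(0,0)
step 3 (W1 CAS): counter=2 r=(3,2) succ=(0,0) retry=(1,0)
step 4 (W2 CAS): counter=3 r=(3,2) succ=(0,1) retry=(1,0)
step 5 (W1 LOAD): counter=3 r=(3,2) succ=(0,1) retry=(1,0)
step 6 (W1 CAS): counter=4 r=(3,2) succ=(1,1) retry=(1,0)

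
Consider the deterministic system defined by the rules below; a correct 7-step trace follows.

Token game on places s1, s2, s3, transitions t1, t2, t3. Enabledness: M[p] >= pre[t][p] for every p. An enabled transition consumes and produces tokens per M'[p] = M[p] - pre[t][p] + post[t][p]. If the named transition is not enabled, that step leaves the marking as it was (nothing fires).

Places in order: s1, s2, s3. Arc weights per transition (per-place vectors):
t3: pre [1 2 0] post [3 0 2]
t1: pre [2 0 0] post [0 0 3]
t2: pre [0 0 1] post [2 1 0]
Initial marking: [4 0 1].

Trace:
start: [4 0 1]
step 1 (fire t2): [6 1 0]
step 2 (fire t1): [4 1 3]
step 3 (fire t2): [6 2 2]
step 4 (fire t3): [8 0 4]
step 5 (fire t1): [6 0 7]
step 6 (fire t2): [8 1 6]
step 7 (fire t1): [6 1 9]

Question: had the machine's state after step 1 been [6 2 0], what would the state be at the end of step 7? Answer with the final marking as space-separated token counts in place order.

state after step 1 := [6 2 0]
step 2 (fire t1): [4 2 3]
step 3 (fire t2): [6 3 2]
step 4 (fire t3): [8 1 4]
step 5 (fire t1): [6 1 7]
step 6 (fire t2): [8 2 6]
step 7 (fire t1): [6 2 9]

6 2 9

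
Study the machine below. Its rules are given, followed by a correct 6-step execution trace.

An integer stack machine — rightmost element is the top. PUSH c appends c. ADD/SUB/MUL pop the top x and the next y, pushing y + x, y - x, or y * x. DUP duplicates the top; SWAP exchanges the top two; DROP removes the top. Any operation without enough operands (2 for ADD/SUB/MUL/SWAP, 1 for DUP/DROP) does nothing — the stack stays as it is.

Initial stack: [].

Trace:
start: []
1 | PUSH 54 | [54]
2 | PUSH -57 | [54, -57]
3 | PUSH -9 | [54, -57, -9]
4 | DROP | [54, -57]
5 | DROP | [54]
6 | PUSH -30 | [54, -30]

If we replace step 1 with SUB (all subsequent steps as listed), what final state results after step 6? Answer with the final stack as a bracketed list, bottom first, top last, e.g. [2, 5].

[-30]

(re-executing from step 1 with the substitution; state before step 1: [])
1 | SUB | []
2 | PUSH -57 | [-57]
3 | PUSH -9 | [-57, -9]
4 | DROP | [-57]
5 | DROP | []
6 | PUSH -30 | [-30]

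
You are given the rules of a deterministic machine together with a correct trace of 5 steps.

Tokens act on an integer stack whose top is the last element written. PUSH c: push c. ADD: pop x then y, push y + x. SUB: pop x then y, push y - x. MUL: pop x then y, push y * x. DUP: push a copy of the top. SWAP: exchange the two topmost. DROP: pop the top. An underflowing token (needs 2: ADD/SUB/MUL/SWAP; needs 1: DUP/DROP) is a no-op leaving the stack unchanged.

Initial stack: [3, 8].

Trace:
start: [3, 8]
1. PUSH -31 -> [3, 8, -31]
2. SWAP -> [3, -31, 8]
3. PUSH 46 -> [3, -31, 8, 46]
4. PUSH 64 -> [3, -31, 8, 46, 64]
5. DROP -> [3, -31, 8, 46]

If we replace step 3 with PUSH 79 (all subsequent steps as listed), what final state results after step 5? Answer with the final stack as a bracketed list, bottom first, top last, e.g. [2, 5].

(re-executing from step 3 with the substitution; state before step 3: [3, -31, 8])
3. PUSH 79 -> [3, -31, 8, 79]
4. PUSH 64 -> [3, -31, 8, 79, 64]
5. DROP -> [3, -31, 8, 79]

[3, -31, 8, 79]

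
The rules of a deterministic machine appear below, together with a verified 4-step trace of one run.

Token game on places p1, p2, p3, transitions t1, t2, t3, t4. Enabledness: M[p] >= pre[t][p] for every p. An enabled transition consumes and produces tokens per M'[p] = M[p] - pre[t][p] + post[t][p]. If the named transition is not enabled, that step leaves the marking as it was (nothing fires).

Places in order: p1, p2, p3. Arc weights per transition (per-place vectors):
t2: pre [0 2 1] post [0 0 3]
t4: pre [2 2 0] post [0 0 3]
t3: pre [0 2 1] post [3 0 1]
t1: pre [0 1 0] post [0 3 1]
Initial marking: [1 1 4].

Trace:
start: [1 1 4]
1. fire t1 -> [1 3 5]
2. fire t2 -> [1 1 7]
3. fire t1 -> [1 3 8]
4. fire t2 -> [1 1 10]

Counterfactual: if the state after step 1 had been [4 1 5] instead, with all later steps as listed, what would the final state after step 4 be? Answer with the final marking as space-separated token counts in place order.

state after step 1 := [4 1 5]
2. fire t2 -> [4 1 5]
3. fire t1 -> [4 3 6]
4. fire t2 -> [4 1 8]

4 1 8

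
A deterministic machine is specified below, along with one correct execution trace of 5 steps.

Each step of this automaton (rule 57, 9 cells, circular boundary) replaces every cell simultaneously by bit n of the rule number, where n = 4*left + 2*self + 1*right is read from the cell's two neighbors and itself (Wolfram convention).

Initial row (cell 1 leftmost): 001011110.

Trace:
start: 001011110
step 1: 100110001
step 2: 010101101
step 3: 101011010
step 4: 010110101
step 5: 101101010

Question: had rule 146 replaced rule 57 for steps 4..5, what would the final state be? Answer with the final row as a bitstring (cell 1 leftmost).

(re-executing steps 4..5 under rule 146; state before step 4: 101011010)
step 4: 000000000
step 5: 000000000

000000000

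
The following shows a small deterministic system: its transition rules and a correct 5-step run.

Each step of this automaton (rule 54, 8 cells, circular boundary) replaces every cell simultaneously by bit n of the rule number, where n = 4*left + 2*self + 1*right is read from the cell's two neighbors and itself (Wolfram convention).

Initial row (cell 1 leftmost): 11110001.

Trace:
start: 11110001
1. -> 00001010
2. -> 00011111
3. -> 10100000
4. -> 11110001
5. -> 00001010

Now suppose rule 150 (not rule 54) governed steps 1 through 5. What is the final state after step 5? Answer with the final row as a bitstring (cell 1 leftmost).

(re-executing steps 1..5 under rule 150; state before step 1: 11110001)
1. -> 11101010
2. -> 01001010
3. -> 11111011
4. -> 11110001
5. -> 11101010

11101010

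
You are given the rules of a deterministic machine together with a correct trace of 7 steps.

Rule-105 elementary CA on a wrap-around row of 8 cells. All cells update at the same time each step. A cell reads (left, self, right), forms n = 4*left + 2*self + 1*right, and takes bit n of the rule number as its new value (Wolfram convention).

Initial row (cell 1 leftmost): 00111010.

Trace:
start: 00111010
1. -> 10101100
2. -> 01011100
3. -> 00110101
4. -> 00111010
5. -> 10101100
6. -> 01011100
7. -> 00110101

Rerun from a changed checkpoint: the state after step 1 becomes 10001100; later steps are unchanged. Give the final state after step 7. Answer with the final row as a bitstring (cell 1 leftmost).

10011101

state after step 1 := 10001100
2. -> 00101100
3. -> 10011101
4. -> 10010111
5. -> 10001100
6. -> 00101100
7. -> 10011101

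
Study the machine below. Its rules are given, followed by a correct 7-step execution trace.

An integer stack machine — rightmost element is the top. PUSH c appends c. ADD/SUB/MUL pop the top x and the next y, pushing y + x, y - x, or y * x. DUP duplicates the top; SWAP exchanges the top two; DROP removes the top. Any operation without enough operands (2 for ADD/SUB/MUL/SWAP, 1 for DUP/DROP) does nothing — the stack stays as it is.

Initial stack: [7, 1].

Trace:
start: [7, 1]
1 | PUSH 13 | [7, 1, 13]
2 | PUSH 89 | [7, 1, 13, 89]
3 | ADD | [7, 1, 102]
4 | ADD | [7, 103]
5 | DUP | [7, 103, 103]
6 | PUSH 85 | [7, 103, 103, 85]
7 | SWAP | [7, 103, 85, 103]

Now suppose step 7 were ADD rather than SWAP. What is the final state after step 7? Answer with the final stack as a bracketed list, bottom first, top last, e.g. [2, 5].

(re-executing from step 7 with the substitution; state before step 7: [7, 103, 103, 85])
7 | ADD | [7, 103, 188]

[7, 103, 188]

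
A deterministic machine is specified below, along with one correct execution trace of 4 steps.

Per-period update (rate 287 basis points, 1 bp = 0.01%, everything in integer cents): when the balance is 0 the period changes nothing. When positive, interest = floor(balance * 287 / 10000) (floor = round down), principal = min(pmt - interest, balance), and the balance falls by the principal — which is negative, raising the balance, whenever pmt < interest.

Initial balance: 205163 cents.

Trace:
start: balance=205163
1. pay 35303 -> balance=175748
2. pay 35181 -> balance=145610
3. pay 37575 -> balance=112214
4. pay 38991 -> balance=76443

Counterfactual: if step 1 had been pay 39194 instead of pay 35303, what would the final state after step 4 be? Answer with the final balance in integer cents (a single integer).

(re-executing from step 1 with the substitution; state before step 1: balance=205163)
1. pay 39194 -> balance=171857
2. pay 35181 -> balance=141608
3. pay 37575 -> balance=108097
4. pay 38991 -> balance=72208

72208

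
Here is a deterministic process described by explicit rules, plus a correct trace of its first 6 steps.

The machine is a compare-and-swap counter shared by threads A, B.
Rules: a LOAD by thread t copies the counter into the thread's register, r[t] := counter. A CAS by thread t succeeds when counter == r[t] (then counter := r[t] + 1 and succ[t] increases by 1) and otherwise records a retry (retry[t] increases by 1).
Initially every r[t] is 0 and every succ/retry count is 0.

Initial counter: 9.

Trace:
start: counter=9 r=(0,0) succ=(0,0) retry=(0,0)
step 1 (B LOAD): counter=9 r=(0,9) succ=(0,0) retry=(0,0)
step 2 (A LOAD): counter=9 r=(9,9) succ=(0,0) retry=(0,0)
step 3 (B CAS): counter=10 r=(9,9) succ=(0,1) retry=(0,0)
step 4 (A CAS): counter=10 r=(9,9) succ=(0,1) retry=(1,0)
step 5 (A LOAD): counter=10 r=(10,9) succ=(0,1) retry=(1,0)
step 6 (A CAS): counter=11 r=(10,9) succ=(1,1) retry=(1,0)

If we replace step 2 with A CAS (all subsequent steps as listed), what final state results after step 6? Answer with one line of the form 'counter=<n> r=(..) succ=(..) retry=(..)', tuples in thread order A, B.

counter=11 r=(10,9) succ=(1,1) retry=(2,0)

(re-executing from step 2 with the substitution; state before step 2: counter=9 r=(0,9) succ=(0,0) retry=(0,0))
step 2 (A CAS): counter=9 r=(0,9) succ=(0,0) retry=(1,0)
step 3 (B CAS): counter=10 r=(0,9) succ=(0,1) retry=(1,0)
step 4 (A CAS): counter=10 r=(0,9) succ=(0,1) retry=(2,0)
step 5 (A LOAD): counter=10 r=(10,9) succ=(0,1) retry=(2,0)
step 6 (A CAS): counter=11 r=(10,9) succ=(1,1) retry=(2,0)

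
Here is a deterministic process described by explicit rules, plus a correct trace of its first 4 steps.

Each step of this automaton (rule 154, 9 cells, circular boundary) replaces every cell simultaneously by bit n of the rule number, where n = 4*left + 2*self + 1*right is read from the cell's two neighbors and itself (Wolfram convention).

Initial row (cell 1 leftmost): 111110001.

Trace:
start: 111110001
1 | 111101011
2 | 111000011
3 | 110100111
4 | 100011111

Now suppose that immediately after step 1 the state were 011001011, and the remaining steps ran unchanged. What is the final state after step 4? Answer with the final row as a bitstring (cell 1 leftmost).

state after step 1 := 011001011
2 | 010110010
3 | 100101101
4 | 011001001

011001001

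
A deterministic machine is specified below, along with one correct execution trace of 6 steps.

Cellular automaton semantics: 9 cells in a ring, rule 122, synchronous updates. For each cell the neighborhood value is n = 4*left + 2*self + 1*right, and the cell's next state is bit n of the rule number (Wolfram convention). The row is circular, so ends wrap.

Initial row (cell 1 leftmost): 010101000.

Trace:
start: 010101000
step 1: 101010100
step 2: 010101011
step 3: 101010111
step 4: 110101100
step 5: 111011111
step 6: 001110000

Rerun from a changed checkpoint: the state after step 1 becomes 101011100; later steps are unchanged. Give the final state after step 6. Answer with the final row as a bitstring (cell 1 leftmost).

011111110

state after step 1 := 101011100
step 2: 010110111
step 3: 101111101
step 4: 111000111
step 5: 001101100
step 6: 011111110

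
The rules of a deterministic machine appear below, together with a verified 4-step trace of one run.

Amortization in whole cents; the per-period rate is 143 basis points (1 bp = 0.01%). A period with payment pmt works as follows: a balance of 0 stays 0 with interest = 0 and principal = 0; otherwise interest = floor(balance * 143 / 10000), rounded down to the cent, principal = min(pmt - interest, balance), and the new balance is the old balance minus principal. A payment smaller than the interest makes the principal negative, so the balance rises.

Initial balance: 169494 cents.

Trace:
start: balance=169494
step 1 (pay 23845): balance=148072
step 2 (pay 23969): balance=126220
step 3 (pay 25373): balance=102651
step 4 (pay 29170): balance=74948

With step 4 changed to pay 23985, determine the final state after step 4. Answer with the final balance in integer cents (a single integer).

(re-executing from step 4 with the substitution; state before step 4: balance=102651)
step 4 (pay 23985): balance=80133

80133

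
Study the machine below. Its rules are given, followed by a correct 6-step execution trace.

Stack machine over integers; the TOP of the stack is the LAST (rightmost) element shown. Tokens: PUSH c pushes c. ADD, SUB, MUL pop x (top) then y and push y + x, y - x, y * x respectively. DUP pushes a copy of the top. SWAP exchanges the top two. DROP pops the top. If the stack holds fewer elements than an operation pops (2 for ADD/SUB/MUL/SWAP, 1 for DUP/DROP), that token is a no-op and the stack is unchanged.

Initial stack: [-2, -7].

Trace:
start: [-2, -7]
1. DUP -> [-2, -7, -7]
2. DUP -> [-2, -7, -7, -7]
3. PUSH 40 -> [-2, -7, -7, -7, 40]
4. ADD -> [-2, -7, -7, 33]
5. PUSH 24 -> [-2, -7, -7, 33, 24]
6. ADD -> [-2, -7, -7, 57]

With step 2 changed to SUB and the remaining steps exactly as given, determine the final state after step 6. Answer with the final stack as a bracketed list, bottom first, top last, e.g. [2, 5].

(re-executing from step 2 with the substitution; state before step 2: [-2, -7, -7])
2. SUB -> [-2, 0]
3. PUSH 40 -> [-2, 0, 40]
4. ADD -> [-2, 40]
5. PUSH 24 -> [-2, 40, 24]
6. ADD -> [-2, 64]

[-2, 64]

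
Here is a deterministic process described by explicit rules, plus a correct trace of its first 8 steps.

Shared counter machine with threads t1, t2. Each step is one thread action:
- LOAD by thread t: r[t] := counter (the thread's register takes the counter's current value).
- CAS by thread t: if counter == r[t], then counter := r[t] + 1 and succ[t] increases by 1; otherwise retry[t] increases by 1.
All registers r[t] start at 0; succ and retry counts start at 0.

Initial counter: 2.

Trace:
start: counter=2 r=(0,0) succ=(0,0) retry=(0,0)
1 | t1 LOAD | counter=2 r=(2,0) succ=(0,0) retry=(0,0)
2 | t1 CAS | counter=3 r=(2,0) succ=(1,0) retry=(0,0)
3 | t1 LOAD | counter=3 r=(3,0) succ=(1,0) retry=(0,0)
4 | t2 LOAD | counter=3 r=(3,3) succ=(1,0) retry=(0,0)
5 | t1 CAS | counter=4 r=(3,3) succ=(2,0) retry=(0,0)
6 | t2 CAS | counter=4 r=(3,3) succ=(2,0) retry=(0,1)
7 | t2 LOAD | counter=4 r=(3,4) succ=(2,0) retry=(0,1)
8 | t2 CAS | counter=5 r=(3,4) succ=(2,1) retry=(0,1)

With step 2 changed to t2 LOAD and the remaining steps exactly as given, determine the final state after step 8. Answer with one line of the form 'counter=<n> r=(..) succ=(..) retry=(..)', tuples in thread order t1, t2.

counter=4 r=(2,3) succ=(1,1) retry=(0,1)

(re-executing from step 2 with the substitution; state before step 2: counter=2 r=(2,0) succ=(0,0) retry=(0,0))
2 | t2 LOAD | counter=2 r=(2,2) succ=(0,0) retry=(0,0)
3 | t1 LOAD | counter=2 r=(2,2) succ=(0,0) retry=(0,0)
4 | t2 LOAD | counter=2 r=(2,2) succ=(0,0) retry=(0,0)
5 | t1 CAS | counter=3 r=(2,2) succ=(1,0) retry=(0,0)
6 | t2 CAS | counter=3 r=(2,2) succ=(1,0) retry=(0,1)
7 | t2 LOAD | counter=3 r=(2,3) succ=(1,0) retry=(0,1)
8 | t2 CAS | counter=4 r=(2,3) succ=(1,1) retry=(0,1)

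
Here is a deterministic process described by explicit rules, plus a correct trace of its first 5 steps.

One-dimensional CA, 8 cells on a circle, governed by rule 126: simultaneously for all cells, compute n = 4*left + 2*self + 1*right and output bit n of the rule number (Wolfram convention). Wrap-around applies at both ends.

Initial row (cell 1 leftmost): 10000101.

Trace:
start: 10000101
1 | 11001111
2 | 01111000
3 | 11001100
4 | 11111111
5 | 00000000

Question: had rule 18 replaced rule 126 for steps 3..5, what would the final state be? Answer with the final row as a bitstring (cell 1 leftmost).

00110000

(re-executing steps 3..5 under rule 18; state before step 3: 01111000)
3 | 10000100
4 | 01001011
5 | 00110000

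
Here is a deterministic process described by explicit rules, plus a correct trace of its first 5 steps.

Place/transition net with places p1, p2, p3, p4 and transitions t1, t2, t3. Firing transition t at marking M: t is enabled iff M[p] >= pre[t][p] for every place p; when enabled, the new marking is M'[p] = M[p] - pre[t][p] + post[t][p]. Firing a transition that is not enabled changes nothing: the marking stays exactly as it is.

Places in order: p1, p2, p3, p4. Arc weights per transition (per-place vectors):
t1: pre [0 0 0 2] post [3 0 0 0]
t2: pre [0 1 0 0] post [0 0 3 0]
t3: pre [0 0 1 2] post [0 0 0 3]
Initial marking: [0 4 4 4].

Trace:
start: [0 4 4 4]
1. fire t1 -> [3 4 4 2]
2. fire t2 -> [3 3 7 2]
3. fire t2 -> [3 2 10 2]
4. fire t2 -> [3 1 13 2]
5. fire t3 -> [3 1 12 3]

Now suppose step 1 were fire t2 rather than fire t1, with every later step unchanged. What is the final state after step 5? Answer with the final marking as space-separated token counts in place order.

0 0 15 5

(re-executing from step 1 with the substitution; state before step 1: [0 4 4 4])
1. fire t2 -> [0 3 7 4]
2. fire t2 -> [0 2 10 4]
3. fire t2 -> [0 1 13 4]
4. fire t2 -> [0 0 16 4]
5. fire t3 -> [0 0 15 5]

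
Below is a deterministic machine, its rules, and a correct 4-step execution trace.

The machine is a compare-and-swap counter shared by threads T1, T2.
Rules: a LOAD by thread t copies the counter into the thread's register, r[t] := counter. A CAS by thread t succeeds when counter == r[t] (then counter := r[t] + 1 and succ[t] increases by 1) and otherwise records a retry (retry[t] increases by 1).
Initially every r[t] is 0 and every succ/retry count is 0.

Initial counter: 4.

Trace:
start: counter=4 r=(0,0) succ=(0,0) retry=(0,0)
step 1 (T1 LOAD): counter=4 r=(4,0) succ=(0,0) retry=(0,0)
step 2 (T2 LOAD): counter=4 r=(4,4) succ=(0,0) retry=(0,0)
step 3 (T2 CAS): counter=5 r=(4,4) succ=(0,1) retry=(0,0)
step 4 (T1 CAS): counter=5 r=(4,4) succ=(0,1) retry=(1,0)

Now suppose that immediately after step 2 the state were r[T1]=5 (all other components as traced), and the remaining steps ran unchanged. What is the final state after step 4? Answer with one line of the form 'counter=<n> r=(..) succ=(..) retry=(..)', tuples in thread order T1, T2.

counter=6 r=(5,4) succ=(1,1) retry=(0,0)

state after step 2 := counter=4 r=(5,4) succ=(0,0) retry=(0,0)
step 3 (T2 CAS): counter=5 r=(5,4) succ=(0,1) retry=(0,0)
step 4 (T1 CAS): counter=6 r=(5,4) succ=(1,1) retry=(0,0)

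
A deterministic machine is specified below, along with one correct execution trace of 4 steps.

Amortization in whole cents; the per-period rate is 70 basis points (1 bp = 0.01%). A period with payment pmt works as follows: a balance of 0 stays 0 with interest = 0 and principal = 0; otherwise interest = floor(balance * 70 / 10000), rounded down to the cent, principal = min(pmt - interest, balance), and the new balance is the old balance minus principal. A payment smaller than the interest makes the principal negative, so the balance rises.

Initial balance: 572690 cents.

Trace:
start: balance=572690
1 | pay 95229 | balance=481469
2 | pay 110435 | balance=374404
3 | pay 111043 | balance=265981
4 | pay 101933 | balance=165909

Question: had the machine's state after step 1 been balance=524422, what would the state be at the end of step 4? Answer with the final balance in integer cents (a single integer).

state after step 1 := balance=524422
2 | pay 110435 | balance=417657
3 | pay 111043 | balance=309537
4 | pay 101933 | balance=209770

209770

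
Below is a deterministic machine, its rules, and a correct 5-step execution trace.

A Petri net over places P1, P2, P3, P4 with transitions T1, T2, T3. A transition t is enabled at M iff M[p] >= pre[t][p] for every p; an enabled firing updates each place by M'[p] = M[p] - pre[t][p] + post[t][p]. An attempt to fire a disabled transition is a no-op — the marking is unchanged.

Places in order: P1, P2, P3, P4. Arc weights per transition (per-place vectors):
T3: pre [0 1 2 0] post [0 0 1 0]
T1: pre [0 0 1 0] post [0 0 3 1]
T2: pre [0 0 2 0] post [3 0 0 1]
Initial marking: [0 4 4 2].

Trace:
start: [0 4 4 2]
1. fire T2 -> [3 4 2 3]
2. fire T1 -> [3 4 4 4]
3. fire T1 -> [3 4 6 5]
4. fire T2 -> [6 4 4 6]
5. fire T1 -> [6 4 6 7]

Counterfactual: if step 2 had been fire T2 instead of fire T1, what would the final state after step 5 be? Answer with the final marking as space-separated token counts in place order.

(re-executing from step 2 with the substitution; state before step 2: [3 4 2 3])
2. fire T2 -> [6 4 0 4]
3. fire T1 -> [6 4 0 4]
4. fire T2 -> [6 4 0 4]
5. fire T1 -> [6 4 0 4]

6 4 0 4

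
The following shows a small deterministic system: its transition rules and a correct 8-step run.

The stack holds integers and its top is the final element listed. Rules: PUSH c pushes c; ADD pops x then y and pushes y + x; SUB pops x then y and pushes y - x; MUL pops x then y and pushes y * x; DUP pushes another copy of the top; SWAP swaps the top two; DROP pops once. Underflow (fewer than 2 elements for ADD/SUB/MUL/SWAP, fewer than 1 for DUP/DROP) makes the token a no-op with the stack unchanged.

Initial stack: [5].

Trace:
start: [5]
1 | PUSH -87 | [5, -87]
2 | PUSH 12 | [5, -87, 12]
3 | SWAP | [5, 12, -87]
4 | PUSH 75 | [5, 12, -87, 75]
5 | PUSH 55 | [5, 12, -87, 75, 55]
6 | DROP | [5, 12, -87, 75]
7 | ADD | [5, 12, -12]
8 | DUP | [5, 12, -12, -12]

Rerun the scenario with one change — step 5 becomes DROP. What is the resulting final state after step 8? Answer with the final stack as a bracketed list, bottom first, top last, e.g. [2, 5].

[17, 17]

(re-executing from step 5 with the substitution; state before step 5: [5, 12, -87, 75])
5 | DROP | [5, 12, -87]
6 | DROP | [5, 12]
7 | ADD | [17]
8 | DUP | [17, 17]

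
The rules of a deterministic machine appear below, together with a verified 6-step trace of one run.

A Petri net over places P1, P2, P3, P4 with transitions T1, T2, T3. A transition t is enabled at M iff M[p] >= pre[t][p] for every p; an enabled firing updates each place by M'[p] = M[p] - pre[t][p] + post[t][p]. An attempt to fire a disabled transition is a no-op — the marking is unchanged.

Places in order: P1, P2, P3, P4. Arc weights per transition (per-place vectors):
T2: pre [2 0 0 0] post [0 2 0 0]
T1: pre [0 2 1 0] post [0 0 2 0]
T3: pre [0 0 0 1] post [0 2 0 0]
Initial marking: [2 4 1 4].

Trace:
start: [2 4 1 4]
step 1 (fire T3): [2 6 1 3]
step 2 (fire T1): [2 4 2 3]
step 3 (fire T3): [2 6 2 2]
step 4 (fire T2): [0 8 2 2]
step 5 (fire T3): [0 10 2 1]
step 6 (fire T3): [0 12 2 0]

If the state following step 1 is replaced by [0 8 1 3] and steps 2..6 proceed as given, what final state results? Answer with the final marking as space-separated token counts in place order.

0 12 2 0

state after step 1 := [0 8 1 3]
step 2 (fire T1): [0 6 2 3]
step 3 (fire T3): [0 8 2 2]
step 4 (fire T2): [0 8 2 2]
step 5 (fire T3): [0 10 2 1]
step 6 (fire T3): [0 12 2 0]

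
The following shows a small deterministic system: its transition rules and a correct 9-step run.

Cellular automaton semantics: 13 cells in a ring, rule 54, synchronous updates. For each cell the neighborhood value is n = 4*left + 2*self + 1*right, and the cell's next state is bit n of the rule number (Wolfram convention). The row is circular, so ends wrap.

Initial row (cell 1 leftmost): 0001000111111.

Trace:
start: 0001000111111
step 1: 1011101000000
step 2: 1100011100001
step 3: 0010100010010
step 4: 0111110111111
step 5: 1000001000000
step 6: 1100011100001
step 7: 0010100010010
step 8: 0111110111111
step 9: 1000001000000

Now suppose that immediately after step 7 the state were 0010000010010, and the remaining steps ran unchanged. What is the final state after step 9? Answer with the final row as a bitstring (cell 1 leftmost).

state after step 7 := 0010000010010
step 8: 0111000111111
step 9: 1000101000000

1000101000000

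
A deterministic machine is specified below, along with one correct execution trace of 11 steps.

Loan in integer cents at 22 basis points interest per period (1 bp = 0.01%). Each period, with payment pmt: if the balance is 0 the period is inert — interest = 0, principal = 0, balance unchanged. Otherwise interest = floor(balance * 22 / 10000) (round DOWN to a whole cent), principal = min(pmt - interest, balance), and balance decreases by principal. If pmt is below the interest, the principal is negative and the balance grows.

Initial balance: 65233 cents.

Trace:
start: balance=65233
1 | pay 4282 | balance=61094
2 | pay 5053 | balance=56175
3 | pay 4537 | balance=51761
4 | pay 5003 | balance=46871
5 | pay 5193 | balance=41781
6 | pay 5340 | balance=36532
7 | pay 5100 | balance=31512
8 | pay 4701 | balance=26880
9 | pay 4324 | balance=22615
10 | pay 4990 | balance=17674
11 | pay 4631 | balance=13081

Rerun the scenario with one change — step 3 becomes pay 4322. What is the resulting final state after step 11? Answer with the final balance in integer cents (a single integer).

(re-executing from step 3 with the substitution; state before step 3: balance=56175)
3 | pay 4322 | balance=51976
4 | pay 5003 | balance=47087
5 | pay 5193 | balance=41997
6 | pay 5340 | balance=36749
7 | pay 5100 | balance=31729
8 | pay 4701 | balance=27097
9 | pay 4324 | balance=22832
10 | pay 4990 | balance=17892
11 | pay 4631 | balance=13300

13300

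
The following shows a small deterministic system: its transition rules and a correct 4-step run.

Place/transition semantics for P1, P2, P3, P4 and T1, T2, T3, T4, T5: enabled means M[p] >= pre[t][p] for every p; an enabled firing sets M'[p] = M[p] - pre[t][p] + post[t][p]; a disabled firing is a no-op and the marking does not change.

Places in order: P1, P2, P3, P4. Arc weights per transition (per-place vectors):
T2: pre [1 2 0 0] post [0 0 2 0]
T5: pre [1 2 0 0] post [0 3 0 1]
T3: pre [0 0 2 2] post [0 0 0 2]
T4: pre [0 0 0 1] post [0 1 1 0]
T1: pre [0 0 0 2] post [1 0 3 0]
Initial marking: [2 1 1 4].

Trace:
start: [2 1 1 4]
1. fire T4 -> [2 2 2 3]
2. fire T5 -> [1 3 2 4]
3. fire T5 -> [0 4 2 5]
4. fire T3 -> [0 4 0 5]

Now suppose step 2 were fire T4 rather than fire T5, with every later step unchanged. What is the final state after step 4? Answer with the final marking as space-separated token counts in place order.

1 4 1 3

(re-executing from step 2 with the substitution; state before step 2: [2 2 2 3])
2. fire T4 -> [2 3 3 2]
3. fire T5 -> [1 4 3 3]
4. fire T3 -> [1 4 1 3]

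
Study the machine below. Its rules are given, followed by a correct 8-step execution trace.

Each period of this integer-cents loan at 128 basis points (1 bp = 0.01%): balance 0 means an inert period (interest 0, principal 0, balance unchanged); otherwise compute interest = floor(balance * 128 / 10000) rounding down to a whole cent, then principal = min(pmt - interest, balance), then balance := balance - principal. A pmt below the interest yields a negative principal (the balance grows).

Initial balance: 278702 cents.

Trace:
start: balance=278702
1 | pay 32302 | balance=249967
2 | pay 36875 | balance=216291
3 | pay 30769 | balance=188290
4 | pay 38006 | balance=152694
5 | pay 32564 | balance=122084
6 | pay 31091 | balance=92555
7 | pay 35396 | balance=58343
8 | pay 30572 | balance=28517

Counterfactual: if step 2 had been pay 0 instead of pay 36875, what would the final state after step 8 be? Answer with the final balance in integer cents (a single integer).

(re-executing from step 2 with the substitution; state before step 2: balance=249967)
2 | pay 0 | balance=253166
3 | pay 30769 | balance=225637
4 | pay 38006 | balance=190519
5 | pay 32564 | balance=160393
6 | pay 31091 | balance=131355
7 | pay 35396 | balance=97640
8 | pay 30572 | balance=68317

68317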